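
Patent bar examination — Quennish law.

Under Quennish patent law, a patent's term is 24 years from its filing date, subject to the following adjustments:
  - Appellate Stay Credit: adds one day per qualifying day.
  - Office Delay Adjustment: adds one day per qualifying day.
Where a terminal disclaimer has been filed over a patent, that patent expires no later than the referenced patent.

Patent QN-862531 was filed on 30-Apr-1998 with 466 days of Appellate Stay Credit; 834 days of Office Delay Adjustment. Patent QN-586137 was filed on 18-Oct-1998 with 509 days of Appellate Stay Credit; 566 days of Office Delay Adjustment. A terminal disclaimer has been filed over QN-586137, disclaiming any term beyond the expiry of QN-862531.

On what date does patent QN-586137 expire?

September 27, 2025

Natural term of QN-586137:
  Base: filing + 24 years → 18 October 2022.
  Appellate Stay Credit: +509 days → 10 March 2024.
  Office Delay Adjustment: +566 days → 27 September 2025.
Expiry of referenced patent QN-862531:
  Base: filing + 24 years → 30 April 2022.
  Appellate Stay Credit: +466 days → 9 August 2023.
  Office Delay Adjustment: +834 days → 20 November 2025.
Terminal disclaimer: QN-586137 expires on the earlier of 27 September 2025 and 20 November 2025.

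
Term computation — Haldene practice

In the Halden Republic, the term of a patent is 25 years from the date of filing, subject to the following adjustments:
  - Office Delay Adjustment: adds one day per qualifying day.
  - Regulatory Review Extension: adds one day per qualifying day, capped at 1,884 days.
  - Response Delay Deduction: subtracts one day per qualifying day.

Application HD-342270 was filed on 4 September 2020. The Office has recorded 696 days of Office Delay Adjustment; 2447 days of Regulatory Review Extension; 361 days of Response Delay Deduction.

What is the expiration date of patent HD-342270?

2051-10-02

Base term: filing date + 25 years → 4 September 2045.
Office Delay Adjustment: +696 days → 1 August 2047.
Regulatory Review Extension: 2447 days claimed exceeds the 1884-day cap, so +1884 days → 27 September 2052.
Response Delay Deduction: −361 days → 2 October 2051.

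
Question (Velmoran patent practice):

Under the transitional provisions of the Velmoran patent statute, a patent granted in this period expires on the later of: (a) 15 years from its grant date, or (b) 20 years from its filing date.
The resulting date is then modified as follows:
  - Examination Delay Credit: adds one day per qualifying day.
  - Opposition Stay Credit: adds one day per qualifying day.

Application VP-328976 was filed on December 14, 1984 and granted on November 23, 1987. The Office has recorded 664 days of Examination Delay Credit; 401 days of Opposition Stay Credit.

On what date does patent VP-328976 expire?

2007-11-14

(a) grant + 15 years → 23 November 2002.
(b) filing + 20 years → 14 December 2004.
Later of the two: 14 December 2004.
Examination Delay Credit: +664 days → 9 October 2006.
Opposition Stay Credit: +401 days → 14 November 2007.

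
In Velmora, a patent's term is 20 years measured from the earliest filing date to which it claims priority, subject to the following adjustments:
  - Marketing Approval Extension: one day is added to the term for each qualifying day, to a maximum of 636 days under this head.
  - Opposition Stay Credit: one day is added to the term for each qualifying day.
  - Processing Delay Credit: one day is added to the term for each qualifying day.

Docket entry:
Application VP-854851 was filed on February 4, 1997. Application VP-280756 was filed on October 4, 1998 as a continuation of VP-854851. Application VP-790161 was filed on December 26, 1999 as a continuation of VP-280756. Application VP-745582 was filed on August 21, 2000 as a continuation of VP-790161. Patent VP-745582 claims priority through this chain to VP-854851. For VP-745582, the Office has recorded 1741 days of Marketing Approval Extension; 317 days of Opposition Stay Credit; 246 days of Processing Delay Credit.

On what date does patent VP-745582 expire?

Earliest priority filing: 4 February 1997.
Base term: 4 February 1997 + 20 years → 4 February 2017.
Marketing Approval Extension: 1741 days claimed exceeds the 636-day cap, so +636 days → 2 November 2018.
Opposition Stay Credit: +317 days → 15 September 2019.
Processing Delay Credit: +246 days → 18 May 2020.

2020-05-18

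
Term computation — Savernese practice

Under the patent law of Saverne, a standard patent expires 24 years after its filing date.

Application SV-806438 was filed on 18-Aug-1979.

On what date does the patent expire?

Filing date + 24 years → 18 August 2003.

2003-08-18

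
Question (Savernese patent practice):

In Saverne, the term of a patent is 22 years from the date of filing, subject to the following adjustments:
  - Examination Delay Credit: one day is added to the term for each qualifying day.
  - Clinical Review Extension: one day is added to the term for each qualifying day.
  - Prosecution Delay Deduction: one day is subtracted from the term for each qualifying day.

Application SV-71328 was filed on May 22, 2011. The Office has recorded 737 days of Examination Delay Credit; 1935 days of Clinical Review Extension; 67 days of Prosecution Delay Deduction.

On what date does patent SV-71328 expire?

Base term: filing date + 22 years → 22 May 2033.
Examination Delay Credit: +737 days → 29 May 2035.
Clinical Review Extension: +1935 days → 14 September 2040.
Prosecution Delay Deduction: −67 days → 9 July 2040.

July 9, 2040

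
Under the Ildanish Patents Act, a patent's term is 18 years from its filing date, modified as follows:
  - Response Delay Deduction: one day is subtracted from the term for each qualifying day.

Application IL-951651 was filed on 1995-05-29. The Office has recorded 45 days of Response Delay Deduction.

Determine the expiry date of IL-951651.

Base term: filing date + 18 years → 29 May 2013.
Response Delay Deduction: −45 days → 14 April 2013.

2013-04-14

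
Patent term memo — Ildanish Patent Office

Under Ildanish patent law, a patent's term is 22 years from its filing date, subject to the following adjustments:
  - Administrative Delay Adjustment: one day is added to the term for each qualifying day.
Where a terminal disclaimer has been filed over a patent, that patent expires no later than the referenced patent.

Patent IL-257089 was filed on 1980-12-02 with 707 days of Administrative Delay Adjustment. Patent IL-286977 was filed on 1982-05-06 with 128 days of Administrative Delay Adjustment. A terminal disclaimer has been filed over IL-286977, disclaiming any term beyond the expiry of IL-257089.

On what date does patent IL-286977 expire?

Natural term of IL-286977:
  Base: filing + 22 years → 6 May 2004.
  Administrative Delay Adjustment: +128 days → 11 September 2004.
Expiry of referenced patent IL-257089:
  Base: filing + 22 years → 2 December 2002.
  Administrative Delay Adjustment: +707 days → 8 November 2004.
Terminal disclaimer: IL-286977 expires on the earlier of 11 September 2004 and 8 November 2004.

2004-09-11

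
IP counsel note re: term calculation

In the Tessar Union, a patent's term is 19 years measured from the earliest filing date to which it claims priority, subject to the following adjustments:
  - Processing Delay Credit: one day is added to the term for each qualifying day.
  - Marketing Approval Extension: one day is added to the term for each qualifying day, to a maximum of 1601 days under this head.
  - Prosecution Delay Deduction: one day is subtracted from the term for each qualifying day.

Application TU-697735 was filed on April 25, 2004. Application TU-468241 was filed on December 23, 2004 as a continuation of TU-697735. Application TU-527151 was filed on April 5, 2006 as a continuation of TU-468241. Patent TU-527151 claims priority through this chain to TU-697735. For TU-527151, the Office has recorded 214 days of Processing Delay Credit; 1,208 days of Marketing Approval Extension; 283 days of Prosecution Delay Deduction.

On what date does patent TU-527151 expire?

Earliest priority filing: 25 April 2004.
Base term: 25 April 2004 + 19 years → 25 April 2023.
Processing Delay Credit: +214 days → 25 November 2023.
Marketing Approval Extension: 1208 days (within the 1601-day cap) → +1208 days → 17 March 2027.
Prosecution Delay Deduction: −283 days → 7 June 2026.

June 7, 2026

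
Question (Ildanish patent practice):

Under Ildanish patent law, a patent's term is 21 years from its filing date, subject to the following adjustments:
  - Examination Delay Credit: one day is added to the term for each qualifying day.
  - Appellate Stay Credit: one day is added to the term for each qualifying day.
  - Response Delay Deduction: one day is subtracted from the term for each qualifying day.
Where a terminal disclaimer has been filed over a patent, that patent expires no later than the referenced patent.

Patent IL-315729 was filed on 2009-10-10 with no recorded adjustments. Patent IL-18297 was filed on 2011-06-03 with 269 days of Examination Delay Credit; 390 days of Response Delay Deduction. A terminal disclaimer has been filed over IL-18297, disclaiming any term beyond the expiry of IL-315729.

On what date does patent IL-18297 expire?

2030-10-10

Natural term of IL-18297:
  Base: filing + 21 years → 3 June 2032.
  Examination Delay Credit: +269 days → 27 February 2033.
  Response Delay Deduction: −390 days → 3 February 2032.
Expiry of referenced patent IL-315729:
  Base: filing + 21 years → 10 October 2030.
Terminal disclaimer: IL-18297 expires on the earlier of 3 February 2032 and 10 October 2030.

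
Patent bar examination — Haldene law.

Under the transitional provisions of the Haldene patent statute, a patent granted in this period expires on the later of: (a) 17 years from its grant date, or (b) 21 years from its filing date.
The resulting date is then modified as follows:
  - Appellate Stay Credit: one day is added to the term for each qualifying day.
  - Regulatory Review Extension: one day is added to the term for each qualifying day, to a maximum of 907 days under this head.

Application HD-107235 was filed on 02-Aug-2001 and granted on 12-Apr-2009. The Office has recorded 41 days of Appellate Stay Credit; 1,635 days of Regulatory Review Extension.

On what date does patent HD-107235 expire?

(a) grant + 17 years → 12 April 2026.
(b) filing + 21 years → 2 August 2022.
Later of the two: 12 April 2026.
Appellate Stay Credit: +41 days → 23 May 2026.
Regulatory Review Extension: 1635 days claimed exceeds the 907-day cap, so +907 days → 15 November 2028.

2028-11-15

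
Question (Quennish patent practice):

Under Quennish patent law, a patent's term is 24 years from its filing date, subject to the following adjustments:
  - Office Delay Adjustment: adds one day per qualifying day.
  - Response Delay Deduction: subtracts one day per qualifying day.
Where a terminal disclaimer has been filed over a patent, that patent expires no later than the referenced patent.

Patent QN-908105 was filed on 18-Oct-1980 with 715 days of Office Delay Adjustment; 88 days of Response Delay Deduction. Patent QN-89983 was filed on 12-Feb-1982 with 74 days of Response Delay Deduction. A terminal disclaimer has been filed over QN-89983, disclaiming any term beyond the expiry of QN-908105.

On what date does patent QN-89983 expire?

November 30, 2005

Natural term of QN-89983:
  Base: filing + 24 years → 12 February 2006.
  Response Delay Deduction: −74 days → 30 November 2005.
Expiry of referenced patent QN-908105:
  Base: filing + 24 years → 18 October 2004.
  Office Delay Adjustment: +715 days → 3 October 2006.
  Response Delay Deduction: −88 days → 7 July 2006.
Terminal disclaimer: QN-89983 expires on the earlier of 30 November 2005 and 7 July 2006.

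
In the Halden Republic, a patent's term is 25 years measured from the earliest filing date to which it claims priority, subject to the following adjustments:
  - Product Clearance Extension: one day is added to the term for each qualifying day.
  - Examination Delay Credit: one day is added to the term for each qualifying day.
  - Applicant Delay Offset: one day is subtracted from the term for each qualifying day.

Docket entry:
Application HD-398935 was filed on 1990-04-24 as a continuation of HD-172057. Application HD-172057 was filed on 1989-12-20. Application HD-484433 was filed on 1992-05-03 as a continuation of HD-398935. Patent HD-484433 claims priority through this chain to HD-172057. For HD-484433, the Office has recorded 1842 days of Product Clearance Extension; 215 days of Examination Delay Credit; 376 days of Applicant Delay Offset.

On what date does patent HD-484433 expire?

Earliest priority filing: 20 December 1989.
Base term: 20 December 1989 + 25 years → 20 December 2014.
Product Clearance Extension: +1842 days → 5 January 2020.
Examination Delay Credit: +215 days → 7 August 2020.
Applicant Delay Offset: −376 days → 28 July 2019.

2019-07-28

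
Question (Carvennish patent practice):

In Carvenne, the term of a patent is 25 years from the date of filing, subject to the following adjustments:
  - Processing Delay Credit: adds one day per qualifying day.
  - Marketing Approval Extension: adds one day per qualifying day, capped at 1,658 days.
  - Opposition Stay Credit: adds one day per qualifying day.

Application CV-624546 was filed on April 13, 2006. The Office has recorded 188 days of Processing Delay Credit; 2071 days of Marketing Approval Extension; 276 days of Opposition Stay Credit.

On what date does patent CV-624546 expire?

Base term: filing date + 25 years → 13 April 2031.
Processing Delay Credit: +188 days → 18 October 2031.
Marketing Approval Extension: 2071 days claimed exceeds the 1658-day cap, so +1658 days → 2 May 2036.
Opposition Stay Credit: +276 days → 2 February 2037.

February 2, 2037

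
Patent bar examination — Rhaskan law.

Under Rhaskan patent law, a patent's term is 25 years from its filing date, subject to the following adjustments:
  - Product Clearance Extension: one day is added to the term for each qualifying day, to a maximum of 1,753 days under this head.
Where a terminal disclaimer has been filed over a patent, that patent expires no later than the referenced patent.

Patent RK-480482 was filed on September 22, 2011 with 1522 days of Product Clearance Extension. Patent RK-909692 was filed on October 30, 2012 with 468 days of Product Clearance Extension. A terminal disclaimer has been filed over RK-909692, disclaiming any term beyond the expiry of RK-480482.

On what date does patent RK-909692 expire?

February 10, 2039

Natural term of RK-909692:
  Base: filing + 25 years → 30 October 2037.
  Product Clearance Extension: 468 days (within the 1753-day cap) → +468 days → 10 February 2039.
Expiry of referenced patent RK-480482:
  Base: filing + 25 years → 22 September 2036.
  Product Clearance Extension: 1522 days (within the 1753-day cap) → +1522 days → 22 November 2040.
Terminal disclaimer: RK-909692 expires on the earlier of 10 February 2039 and 22 November 2040.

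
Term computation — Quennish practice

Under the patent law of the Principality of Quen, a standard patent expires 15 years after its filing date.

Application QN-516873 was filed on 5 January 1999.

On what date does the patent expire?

Filing date + 15 years → 5 January 2014.

January 5, 2014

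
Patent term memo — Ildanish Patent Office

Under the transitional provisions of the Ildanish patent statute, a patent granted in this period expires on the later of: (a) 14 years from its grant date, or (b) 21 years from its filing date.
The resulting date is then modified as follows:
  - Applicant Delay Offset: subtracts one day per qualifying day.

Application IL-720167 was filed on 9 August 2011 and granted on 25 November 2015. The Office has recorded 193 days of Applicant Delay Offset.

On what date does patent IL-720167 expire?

2032-01-29

(a) grant + 14 years → 25 November 2029.
(b) filing + 21 years → 9 August 2032.
Later of the two: 9 August 2032.
Applicant Delay Offset: −193 days → 29 January 2032.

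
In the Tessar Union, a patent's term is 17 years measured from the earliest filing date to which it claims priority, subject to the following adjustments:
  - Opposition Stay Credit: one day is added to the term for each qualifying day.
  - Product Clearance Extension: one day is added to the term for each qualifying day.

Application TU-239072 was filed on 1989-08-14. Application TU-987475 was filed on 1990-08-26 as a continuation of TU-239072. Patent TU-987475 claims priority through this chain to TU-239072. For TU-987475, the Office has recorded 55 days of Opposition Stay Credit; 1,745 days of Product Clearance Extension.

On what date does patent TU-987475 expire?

2011-07-19

Earliest priority filing: 14 August 1989.
Base term: 14 August 1989 + 17 years → 14 August 2006.
Opposition Stay Credit: +55 days → 8 October 2006.
Product Clearance Extension: +1745 days → 19 July 2011.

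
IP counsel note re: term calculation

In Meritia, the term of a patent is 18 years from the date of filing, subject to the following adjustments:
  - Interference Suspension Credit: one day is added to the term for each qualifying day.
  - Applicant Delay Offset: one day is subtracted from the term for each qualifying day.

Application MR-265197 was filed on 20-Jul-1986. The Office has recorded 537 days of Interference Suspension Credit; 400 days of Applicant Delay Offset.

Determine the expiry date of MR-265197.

2004-12-04

Base term: filing date + 18 years → 20 July 2004.
Interference Suspension Credit: +537 days → 8 January 2006.
Applicant Delay Offset: −400 days → 4 December 2004.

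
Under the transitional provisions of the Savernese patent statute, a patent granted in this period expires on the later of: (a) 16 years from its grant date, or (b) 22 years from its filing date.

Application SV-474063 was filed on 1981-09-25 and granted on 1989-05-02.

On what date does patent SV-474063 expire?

(a) grant + 16 years → 2 May 2005.
(b) filing + 22 years → 25 September 2003.
Later of the two: 2 May 2005.

May 2, 2005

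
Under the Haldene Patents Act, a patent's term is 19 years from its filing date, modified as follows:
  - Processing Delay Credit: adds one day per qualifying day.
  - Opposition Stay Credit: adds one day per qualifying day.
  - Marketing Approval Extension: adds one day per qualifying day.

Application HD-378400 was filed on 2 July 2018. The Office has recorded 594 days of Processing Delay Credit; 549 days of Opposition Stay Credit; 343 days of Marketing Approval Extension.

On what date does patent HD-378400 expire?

Base term: filing date + 19 years → 2 July 2037.
Processing Delay Credit: +594 days → 16 February 2039.
Opposition Stay Credit: +549 days → 18 August 2040.
Marketing Approval Extension: +343 days → 27 July 2041.

2041-07-27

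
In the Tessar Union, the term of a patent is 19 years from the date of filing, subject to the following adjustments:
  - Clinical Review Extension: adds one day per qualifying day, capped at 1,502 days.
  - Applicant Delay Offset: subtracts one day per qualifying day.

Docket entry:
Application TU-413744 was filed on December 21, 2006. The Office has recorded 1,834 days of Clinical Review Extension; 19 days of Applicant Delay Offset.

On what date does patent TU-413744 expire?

Base term: filing date + 19 years → 21 December 2025.
Clinical Review Extension: 1834 days claimed exceeds the 1502-day cap, so +1502 days → 31 January 2030.
Applicant Delay Offset: −19 days → 12 January 2030.

2030-01-12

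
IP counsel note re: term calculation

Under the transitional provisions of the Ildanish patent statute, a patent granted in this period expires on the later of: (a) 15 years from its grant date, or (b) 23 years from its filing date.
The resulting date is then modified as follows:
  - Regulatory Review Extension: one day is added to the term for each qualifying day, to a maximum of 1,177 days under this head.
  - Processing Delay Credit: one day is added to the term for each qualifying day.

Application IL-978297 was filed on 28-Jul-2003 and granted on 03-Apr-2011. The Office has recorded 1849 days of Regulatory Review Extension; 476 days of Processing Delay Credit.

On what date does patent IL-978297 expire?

2031-02-05

(a) grant + 15 years → 3 April 2026.
(b) filing + 23 years → 28 July 2026.
Later of the two: 28 July 2026.
Regulatory Review Extension: 1849 days claimed exceeds the 1177-day cap, so +1177 days → 17 October 2029.
Processing Delay Credit: +476 days → 5 February 2031.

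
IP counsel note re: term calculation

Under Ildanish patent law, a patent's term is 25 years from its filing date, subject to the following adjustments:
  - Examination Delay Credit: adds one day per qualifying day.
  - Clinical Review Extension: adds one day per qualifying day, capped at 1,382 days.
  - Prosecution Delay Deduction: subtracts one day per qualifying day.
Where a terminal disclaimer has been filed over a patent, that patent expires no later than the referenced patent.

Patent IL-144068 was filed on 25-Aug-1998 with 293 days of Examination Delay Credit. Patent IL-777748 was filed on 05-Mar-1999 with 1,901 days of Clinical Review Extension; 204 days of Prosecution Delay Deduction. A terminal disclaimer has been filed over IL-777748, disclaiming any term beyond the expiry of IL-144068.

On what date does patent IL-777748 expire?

2024-06-13

Natural term of IL-777748:
  Base: filing + 25 years → 5 March 2024.
  Clinical Review Extension: 1901 days claimed exceeds the 1382-day cap, so +1382 days → 17 December 2027.
  Prosecution Delay Deduction: −204 days → 27 May 2027.
Expiry of referenced patent IL-144068:
  Base: filing + 25 years → 25 August 2023.
  Examination Delay Credit: +293 days → 13 June 2024.
Terminal disclaimer: IL-777748 expires on the earlier of 27 May 2027 and 13 June 2024.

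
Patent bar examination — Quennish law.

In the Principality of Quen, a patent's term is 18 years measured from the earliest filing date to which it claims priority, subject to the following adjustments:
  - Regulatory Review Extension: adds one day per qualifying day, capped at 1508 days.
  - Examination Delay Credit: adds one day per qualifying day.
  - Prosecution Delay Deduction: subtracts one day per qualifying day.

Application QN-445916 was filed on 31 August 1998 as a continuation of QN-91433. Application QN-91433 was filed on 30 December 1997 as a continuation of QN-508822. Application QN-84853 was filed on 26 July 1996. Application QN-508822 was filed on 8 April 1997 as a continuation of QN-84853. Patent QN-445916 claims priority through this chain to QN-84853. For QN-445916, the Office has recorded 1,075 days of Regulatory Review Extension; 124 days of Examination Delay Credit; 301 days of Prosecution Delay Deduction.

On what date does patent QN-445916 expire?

Earliest priority filing: 26 July 1996.
Base term: 26 July 1996 + 18 years → 26 July 2014.
Regulatory Review Extension: 1075 days (within the 1508-day cap) → +1075 days → 5 July 2017.
Examination Delay Credit: +124 days → 6 November 2017.
Prosecution Delay Deduction: −301 days → 9 January 2017.

2017-01-09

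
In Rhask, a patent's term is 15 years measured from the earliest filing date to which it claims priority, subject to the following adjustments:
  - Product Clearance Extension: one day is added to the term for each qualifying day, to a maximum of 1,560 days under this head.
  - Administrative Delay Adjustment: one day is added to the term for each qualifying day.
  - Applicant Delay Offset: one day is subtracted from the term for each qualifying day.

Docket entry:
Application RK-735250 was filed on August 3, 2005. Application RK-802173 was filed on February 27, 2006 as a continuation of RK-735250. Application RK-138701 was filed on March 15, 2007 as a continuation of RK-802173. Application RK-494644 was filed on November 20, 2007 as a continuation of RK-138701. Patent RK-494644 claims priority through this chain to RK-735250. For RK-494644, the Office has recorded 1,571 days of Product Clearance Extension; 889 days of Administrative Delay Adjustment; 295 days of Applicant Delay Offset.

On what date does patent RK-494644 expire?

Earliest priority filing: 3 August 2005.
Base term: 3 August 2005 + 15 years → 3 August 2020.
Product Clearance Extension: 1571 days claimed exceeds the 1560-day cap, so +1560 days → 10 November 2024.
Administrative Delay Adjustment: +889 days → 18 April 2027.
Applicant Delay Offset: −295 days → 27 June 2026.

2026-06-27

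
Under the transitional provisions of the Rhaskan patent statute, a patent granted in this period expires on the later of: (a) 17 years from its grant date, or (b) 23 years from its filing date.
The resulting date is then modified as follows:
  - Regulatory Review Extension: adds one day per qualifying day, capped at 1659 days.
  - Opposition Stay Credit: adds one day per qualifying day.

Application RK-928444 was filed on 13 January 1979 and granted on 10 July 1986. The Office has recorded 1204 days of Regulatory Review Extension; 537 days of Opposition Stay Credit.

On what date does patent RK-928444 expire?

(a) grant + 17 years → 10 July 2003.
(b) filing + 23 years → 13 January 2002.
Later of the two: 10 July 2003.
Regulatory Review Extension: 1204 days (within the 1659-day cap) → +1204 days → 26 October 2006.
Opposition Stay Credit: +537 days → 15 April 2008.

2008-04-15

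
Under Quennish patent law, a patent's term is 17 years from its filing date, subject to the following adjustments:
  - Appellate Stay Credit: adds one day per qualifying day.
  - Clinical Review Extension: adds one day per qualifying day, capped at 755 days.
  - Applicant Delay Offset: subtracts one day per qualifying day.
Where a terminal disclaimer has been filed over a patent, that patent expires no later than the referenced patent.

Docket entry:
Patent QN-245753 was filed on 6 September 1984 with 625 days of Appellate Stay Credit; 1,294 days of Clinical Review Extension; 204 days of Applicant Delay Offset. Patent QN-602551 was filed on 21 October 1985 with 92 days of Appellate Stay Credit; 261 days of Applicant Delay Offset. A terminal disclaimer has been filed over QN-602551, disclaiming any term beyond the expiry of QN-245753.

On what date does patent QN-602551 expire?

Natural term of QN-602551:
  Base: filing + 17 years → 21 October 2002.
  Appellate Stay Credit: +92 days → 21 January 2003.
  Applicant Delay Offset: −261 days → 5 May 2002.
Expiry of referenced patent QN-245753:
  Base: filing + 17 years → 6 September 2001.
  Appellate Stay Credit: +625 days → 24 May 2003.
  Clinical Review Extension: 1294 days claimed exceeds the 755-day cap, so +755 days → 17 June 2005.
  Applicant Delay Offset: −204 days → 25 November 2004.
Terminal disclaimer: QN-602551 expires on the earlier of 5 May 2002 and 25 November 2004.

2002-05-05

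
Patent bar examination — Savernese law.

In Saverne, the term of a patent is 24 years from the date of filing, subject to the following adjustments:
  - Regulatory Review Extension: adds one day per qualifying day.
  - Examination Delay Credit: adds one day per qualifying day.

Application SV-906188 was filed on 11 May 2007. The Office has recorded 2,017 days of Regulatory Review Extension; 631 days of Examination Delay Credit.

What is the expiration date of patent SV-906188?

August 10, 2038

Base term: filing date + 24 years → 11 May 2031.
Regulatory Review Extension: +2017 days → 17 November 2036.
Examination Delay Credit: +631 days → 10 August 2038.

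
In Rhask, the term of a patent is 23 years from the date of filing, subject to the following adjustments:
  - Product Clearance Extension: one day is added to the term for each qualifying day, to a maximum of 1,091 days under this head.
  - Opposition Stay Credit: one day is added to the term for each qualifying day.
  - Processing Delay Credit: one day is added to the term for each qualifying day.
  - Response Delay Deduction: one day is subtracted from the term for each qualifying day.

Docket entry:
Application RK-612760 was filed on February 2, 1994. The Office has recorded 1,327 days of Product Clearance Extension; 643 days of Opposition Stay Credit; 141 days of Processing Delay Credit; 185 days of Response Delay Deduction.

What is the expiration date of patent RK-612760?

Base term: filing date + 23 years → 2 February 2017.
Product Clearance Extension: 1327 days claimed exceeds the 1091-day cap, so +1091 days → 29 January 2020.
Opposition Stay Credit: +643 days → 2 November 2021.
Processing Delay Credit: +141 days → 23 March 2022.
Response Delay Deduction: −185 days → 19 September 2021.

2021-09-19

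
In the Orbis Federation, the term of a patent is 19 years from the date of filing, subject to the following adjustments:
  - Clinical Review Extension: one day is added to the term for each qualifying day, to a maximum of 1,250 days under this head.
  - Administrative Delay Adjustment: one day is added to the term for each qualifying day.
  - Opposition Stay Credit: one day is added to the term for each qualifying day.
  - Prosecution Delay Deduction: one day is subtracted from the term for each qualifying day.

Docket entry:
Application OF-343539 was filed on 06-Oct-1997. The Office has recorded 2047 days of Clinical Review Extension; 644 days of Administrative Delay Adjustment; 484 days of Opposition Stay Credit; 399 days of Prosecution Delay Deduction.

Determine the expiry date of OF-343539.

March 8, 2022

Base term: filing date + 19 years → 6 October 2016.
Clinical Review Extension: 2047 days claimed exceeds the 1250-day cap, so +1250 days → 9 March 2020.
Administrative Delay Adjustment: +644 days → 13 December 2021.
Opposition Stay Credit: +484 days → 11 April 2023.
Prosecution Delay Deduction: −399 days → 8 March 2022.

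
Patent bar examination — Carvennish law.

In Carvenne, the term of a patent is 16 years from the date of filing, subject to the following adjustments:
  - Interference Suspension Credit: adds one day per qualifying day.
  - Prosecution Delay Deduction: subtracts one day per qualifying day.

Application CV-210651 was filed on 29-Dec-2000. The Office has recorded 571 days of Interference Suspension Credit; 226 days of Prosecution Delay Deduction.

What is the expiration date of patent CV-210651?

Base term: filing date + 16 years → 29 December 2016.
Interference Suspension Credit: +571 days → 23 July 2018.
Prosecution Delay Deduction: −226 days → 9 December 2017.

December 9, 2017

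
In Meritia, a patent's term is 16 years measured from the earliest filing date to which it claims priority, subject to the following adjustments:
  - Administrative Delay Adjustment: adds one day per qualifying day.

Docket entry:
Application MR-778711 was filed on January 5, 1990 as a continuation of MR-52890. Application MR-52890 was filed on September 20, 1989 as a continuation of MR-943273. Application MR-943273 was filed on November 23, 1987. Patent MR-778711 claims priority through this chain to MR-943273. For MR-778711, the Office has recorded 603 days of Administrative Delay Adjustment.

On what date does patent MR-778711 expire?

Earliest priority filing: 23 November 1987.
Base term: 23 November 1987 + 16 years → 23 November 2003.
Administrative Delay Adjustment: +603 days → 18 July 2005.

2005-07-18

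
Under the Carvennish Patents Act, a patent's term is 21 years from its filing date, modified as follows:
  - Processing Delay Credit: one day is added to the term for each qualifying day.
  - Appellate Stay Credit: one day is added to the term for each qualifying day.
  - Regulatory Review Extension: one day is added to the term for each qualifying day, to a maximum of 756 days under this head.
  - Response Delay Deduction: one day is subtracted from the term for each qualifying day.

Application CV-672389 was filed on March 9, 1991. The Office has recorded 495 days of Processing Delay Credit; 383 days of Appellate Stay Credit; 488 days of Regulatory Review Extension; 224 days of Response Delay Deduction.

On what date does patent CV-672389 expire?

Base term: filing date + 21 years → 9 March 2012.
Processing Delay Credit: +495 days → 17 July 2013.
Appellate Stay Credit: +383 days → 4 August 2014.
Regulatory Review Extension: 488 days (within the 756-day cap) → +488 days → 5 December 2015.
Response Delay Deduction: −224 days → 25 April 2015.

April 25, 2015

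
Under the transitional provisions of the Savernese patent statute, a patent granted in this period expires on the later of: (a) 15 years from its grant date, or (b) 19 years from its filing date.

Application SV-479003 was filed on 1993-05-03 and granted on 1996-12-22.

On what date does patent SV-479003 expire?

(a) grant + 15 years → 22 December 2011.
(b) filing + 19 years → 3 May 2012.
Later of the two: 3 May 2012.

May 3, 2012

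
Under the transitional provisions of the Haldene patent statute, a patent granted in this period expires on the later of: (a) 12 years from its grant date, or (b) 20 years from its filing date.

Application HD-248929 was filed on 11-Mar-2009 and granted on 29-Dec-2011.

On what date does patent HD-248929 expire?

(a) grant + 12 years → 29 December 2023.
(b) filing + 20 years → 11 March 2029.
Later of the two: 11 March 2029.

2029-03-11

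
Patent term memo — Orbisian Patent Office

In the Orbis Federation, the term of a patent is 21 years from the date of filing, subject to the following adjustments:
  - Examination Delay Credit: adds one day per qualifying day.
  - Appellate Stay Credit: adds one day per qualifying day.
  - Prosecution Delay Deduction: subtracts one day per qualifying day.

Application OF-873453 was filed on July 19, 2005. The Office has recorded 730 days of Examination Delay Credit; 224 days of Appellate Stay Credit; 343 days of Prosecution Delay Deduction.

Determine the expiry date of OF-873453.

Base term: filing date + 21 years → 19 July 2026.
Examination Delay Credit: +730 days → 18 July 2028.
Appellate Stay Credit: +224 days → 27 February 2029.
Prosecution Delay Deduction: −343 days → 21 March 2028.

2028-03-21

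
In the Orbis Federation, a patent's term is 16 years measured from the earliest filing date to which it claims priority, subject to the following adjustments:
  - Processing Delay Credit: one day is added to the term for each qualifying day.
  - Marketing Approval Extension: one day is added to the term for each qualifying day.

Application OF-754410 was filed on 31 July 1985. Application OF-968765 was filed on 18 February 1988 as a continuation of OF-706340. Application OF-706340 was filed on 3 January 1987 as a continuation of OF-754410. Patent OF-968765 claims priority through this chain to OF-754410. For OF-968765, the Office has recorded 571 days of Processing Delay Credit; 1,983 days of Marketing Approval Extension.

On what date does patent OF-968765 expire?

Earliest priority filing: 31 July 1985.
Base term: 31 July 1985 + 16 years → 31 July 2001.
Processing Delay Credit: +571 days → 22 February 2003.
Marketing Approval Extension: +1983 days → 28 July 2008.

2008-07-28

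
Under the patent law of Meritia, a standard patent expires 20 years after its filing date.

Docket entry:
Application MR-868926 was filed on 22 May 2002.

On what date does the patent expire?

May 22, 2022

Filing date + 20 years → 22 May 2022.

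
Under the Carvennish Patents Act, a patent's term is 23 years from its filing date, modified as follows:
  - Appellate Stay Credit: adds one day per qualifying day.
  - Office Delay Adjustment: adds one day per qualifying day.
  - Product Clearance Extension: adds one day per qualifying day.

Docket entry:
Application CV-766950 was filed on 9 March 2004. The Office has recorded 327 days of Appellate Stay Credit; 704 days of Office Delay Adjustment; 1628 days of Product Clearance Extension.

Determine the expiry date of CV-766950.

Base term: filing date + 23 years → 9 March 2027.
Appellate Stay Credit: +327 days → 30 January 2028.
Office Delay Adjustment: +704 days → 3 January 2030.
Product Clearance Extension: +1628 days → 19 June 2034.

2034-06-19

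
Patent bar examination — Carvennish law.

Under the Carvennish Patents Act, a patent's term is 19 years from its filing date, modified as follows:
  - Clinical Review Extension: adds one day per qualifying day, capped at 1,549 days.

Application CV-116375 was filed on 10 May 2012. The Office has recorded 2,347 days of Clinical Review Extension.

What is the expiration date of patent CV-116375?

2035-08-06

Base term: filing date + 19 years → 10 May 2031.
Clinical Review Extension: 2347 days claimed exceeds the 1549-day cap, so +1549 days → 6 August 2035.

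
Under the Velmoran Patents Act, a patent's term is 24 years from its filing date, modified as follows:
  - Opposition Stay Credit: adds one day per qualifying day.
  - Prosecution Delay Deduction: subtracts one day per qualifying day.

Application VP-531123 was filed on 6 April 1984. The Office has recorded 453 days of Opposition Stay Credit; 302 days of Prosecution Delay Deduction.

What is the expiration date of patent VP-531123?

September 4, 2008

Base term: filing date + 24 years → 6 April 2008.
Opposition Stay Credit: +453 days → 3 July 2009.
Prosecution Delay Deduction: −302 days → 4 September 2008.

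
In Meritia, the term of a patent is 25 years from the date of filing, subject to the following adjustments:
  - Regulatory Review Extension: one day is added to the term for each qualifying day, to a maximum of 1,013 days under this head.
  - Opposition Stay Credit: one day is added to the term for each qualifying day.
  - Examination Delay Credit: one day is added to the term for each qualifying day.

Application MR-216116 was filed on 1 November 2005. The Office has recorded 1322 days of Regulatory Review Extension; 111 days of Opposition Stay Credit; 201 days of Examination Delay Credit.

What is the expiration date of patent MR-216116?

2034-06-18

Base term: filing date + 25 years → 1 November 2030.
Regulatory Review Extension: 1322 days claimed exceeds the 1013-day cap, so +1013 days → 10 August 2033.
Opposition Stay Credit: +111 days → 29 November 2033.
Examination Delay Credit: +201 days → 18 June 2034.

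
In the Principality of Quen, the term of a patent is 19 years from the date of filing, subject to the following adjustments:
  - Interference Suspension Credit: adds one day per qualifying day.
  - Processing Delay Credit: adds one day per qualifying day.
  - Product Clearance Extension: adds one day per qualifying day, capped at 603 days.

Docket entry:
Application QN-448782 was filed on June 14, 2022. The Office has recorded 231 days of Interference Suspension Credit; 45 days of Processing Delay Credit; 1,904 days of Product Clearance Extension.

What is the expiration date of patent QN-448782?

Base term: filing date + 19 years → 14 June 2041.
Interference Suspension Credit: +231 days → 31 January 2042.
Processing Delay Credit: +45 days → 17 March 2042.
Product Clearance Extension: 1904 days claimed exceeds the 603-day cap, so +603 days → 10 November 2043.

November 10, 2043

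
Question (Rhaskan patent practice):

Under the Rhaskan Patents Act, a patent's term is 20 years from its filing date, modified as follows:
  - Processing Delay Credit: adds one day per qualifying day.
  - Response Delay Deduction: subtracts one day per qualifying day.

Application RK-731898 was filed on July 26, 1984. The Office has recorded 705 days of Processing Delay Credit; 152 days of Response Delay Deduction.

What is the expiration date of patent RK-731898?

Base term: filing date + 20 years → 26 July 2004.
Processing Delay Credit: +705 days → 1 July 2006.
Response Delay Deduction: −152 days → 30 January 2006.

2006-01-30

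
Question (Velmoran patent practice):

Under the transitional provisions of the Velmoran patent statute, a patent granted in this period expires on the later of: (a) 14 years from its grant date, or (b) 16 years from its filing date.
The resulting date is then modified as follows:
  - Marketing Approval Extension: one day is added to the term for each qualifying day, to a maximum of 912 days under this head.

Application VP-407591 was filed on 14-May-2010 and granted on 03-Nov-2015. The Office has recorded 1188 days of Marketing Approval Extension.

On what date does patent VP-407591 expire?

May 3, 2032

(a) grant + 14 years → 3 November 2029.
(b) filing + 16 years → 14 May 2026.
Later of the two: 3 November 2029.
Marketing Approval Extension: 1188 days claimed exceeds the 912-day cap, so +912 days → 3 May 2032.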